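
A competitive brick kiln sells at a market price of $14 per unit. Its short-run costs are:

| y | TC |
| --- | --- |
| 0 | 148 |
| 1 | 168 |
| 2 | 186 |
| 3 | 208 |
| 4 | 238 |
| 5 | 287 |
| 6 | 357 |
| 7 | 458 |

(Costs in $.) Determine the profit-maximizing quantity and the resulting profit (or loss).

y = 0 (shut down); profit = -$148

Profit at each row (π = 14y − TC): y=0: -148; y=1: -154; y=2: -158; y=3: -166; y=4: -182; y=5: -217; y=6: -273; y=7: -360.
Profit is highest at y = 0. Equivalently, the lowest AVC in the table is 38/2 ≈ $19 at y = 2, and P = $14 falls below it — price never covers variable cost, so the firm shuts down and loses only its fixed cost.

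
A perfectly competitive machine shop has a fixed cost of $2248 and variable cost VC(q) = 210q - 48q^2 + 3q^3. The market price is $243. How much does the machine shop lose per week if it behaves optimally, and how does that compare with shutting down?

AVC = 210 - 48q + 3q^2 has its minimum $18 at q = 8; price $243 clears that bar, so the firm operates.
MC = 210 - 96q + 9q^2. Setting P = MC and taking the root on the rising branch gives q* = 11.
TR = 243·11 = 2673. TC = 2248 + 495 = 2743. Profit = 2673 − 2743 = -$70.
Shutting down would mean losing the fixed cost of $2248, so operating at a loss of $70 is better by $2178.

Profit = -$70 at q = 11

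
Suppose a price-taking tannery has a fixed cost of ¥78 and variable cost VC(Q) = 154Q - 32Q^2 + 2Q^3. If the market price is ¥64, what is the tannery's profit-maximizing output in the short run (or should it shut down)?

Produce at Q = 9

From TC, MC = TC'(Q) = 154 - 64Q + 6Q^2 and AVC = VC/Q = 154 - 32Q + 2Q^2.
AVC is minimized where dAVC/dQ = -32 + 4Q = 0, at Q = 8; min AVC = 154 - 32·8 + 2·8^2 = ¥26.
P = ¥64 exceeds min AVC = ¥26, so the firm stays open.
P = MC gives 90 - 64Q + 6Q^2 = 0, with roots 5/3 and 9. Take the larger (rising MC): Q* = 9.
Check: AVC at Q = 9 is ¥28 ≤ P, so revenue covers variable cost.
Profit = P·Q − TC = 64·9 − 330 = ¥246.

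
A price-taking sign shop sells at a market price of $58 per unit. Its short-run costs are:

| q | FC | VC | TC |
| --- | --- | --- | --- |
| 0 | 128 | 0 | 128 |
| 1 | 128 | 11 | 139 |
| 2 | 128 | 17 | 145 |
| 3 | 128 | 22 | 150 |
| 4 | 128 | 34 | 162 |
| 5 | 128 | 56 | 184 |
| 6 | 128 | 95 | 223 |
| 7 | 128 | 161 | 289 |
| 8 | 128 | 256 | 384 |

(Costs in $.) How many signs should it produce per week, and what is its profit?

q = 6; profit = $125

Tabulate TR − TC: q=0: -128; q=1: -81; q=2: -29; q=3: 24; q=4: 70; q=5: 106; q=6: 125; q=7: 117; q=8: 80.
Profit is maximized at q = 6. AVC there is 95/6 = $15.83 ≤ P, so producing beats shutting down (which would give -$128).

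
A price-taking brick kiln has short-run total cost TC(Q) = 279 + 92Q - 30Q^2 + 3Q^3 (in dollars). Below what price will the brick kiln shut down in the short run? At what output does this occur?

Short-run supply begins at min AVC. From VC = 92Q - 30Q^2 + 3Q^3, AVC = 92 - 30Q + 3Q^2.
At the minimum of AVC, MC = AVC. MC = 92 - 60Q + 9Q^2; setting MC = AVC gives 6Q^2 - 30Q = 0, so Q = 5. min AVC = 17.
The firm shuts down for any P below $17.

$17 per unit, at Q = 5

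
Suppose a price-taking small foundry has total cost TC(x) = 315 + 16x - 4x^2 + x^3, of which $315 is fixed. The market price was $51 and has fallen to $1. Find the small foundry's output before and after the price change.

Output falls from 5 to 0 (the firm shuts down)

AVC = 16 - 4x + x^2, minimized at x = 2 where min AVC = $12. MC = 16 - 8x + 3x^2.
With P = $51 above the shutdown price, P = MC gives x = 5.
At P = $1 < min AVC = $12, price no longer covers variable cost at any output, so the firm shuts down: x = 0.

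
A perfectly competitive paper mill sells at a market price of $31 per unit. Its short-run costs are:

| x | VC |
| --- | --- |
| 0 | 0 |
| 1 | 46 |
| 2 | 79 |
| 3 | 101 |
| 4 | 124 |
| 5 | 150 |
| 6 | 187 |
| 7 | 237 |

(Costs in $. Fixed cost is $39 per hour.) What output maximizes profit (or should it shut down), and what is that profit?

x = 5; profit = -$34

Compute π = P·x − TC at each output: x=0: -39; x=1: -54; x=2: -56; x=3: -47; x=4: -39; x=5: -34; x=6: -40; x=7: -59.
Profit is maximized at x = 5. AVC there is 150/5 = $30 ≤ P, so producing beats shutting down (which would give -$39).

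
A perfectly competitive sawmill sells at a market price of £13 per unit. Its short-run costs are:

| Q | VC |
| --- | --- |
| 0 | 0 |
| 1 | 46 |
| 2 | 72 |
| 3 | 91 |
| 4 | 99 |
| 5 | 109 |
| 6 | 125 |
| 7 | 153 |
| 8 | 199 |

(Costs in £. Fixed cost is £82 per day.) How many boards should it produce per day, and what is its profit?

Tabulate TR − TC: Q=0: -82; Q=1: -115; Q=2: -128; Q=3: -134; Q=4: -129; Q=5: -126; Q=6: -129; Q=7: -144; Q=8: -177.
Profit is highest at Q = 0. Equivalently, the lowest AVC in the table is 125/6 ≈ £20.83 at Q = 6, and P = £13 falls below it — price never covers variable cost, so the firm shuts down and loses only its fixed cost.

Q = 0 (shut down); profit = -£82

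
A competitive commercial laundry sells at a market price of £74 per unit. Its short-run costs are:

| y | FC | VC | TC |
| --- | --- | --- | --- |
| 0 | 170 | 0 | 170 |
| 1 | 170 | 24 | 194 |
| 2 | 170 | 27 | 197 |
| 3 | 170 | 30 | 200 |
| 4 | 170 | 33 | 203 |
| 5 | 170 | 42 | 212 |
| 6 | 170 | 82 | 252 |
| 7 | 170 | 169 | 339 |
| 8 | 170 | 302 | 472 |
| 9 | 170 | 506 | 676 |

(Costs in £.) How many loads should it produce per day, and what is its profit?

y = 6; profit = £192

Compute π = P·y − TC at each output: y=0: -170; y=1: -120; y=2: -49; y=3: 22; y=4: 93; y=5: 158; y=6: 192; y=7: 179; y=8: 120; y=9: -10.
Profit is maximized at y = 6. AVC there is 82/6 = £13.67 ≤ P, so producing beats shutting down (which would give -£170).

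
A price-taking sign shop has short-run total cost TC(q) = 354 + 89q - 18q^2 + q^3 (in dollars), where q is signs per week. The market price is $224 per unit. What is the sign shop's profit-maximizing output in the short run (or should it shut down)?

Produce at q = 15

From TC, MC = TC'(q) = 89 - 36q + 3q^2 and AVC = VC/q = 89 - 18q + q^2.
AVC is minimized where dAVC/dq = -18 + 2q = 0, at q = 9; min AVC = 89 - 18·9 + 9^2 = $8.
Since P = $224 ≥ min AVC = $8, price covers variable cost and the firm should produce.
Solving P = MC: -135 - 36q + 3q^2 = 0 ⇒ q = -3 or 15. On the upward-sloping branch, q* = 15.
Check: AVC at q = 15 is $44 ≤ P, so revenue covers variable cost.
Profit = P·q − TC = 224·15 − 1014 = $2346.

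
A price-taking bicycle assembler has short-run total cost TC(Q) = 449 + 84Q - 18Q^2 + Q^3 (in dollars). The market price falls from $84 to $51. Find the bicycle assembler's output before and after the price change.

AVC = 84 - 18Q + Q^2, minimized at Q = 9 where min AVC = $3. MC = 84 - 36Q + 3Q^2.
At P = $84 ≥ min AVC, set P = MC on the rising branch: Q = 12.
At P = $51 ≥ min AVC, set P = MC: Q = 11. The firm stays open but cuts output.

Output falls from 12 to 11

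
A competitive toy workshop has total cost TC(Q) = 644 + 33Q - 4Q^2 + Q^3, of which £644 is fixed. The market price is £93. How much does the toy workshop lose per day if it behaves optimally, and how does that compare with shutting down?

Profit = -£356 at Q = 6

AVC = 33 - 4Q + Q^2; min AVC = £29 at Q = 2. Since P = £93 ≥ min AVC, the firm produces.
With MC = 33 - 8Q + 3Q^2, P = MC on the upward-sloping part at Q* = 6.
TR = 93·6 = 558. TC = 644 + 270 = 914. Profit = 558 − 914 = -£356.
By producing, the firm covers all variable cost plus £288 of fixed cost; shutting down would lose the full £644.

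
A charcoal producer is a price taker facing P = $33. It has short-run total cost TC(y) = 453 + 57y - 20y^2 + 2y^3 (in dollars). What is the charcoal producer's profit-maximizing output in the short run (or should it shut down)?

Produce at y = 6

Variable cost is VC = 57y - 20y^2 + 2y^3, so AVC = VC/y = 57 - 20y + 2y^2 and MC = dTC/dy = 57 - 40y + 6y^2.
The AVC parabola has its vertex at y = 20/4 = 5, where AVC = 57 - 20·5 + 2·5^2 = $7.
P = $33 exceeds min AVC = $7, so the firm stays open.
Solving P = MC: 24 - 40y + 6y^2 = 0 ⇒ y = 2/3 or 6. On the upward-sloping branch, y* = 6.
Check: AVC at y = 6 is $9 ≤ P, so revenue covers variable cost.
Profit = P·y − TC = 33·6 − 507 = -$309, a loss, but smaller than the $453 fixed cost the firm would lose by shutting down.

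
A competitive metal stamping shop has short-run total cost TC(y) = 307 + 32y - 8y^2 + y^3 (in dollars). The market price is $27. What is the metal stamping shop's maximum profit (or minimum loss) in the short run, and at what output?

Profit = -$257 at y = 5

AVC = 32 - 8y + y^2 has its minimum $16 at y = 4; price $27 clears that bar, so the firm operates.
With MC = 32 - 16y + 3y^2, P = MC on the upward-sloping part at y* = 5.
TR = 27·5 = 135. TC = 307 + 85 = 392. Profit = 135 − 392 = -$257.
That loss of $257 beats the $307 the firm would lose by shutting down; producing recovers $50 of fixed cost.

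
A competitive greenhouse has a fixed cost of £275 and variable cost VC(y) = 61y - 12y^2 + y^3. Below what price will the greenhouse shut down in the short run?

£25 per unit

The firm shuts down when price falls below the minimum of average variable cost. AVC = VC/y = 61 - 12y + y^2.
dAVC/dy = -12 + 2y = 0 gives y = 6. min AVC = 61 - 12·6 + 6^2 = 25.
The firm shuts down for any P below £25.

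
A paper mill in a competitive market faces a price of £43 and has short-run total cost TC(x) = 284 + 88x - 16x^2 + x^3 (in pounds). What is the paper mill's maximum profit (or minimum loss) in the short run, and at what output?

AVC = 88 - 16x + x^2 has its minimum £24 at x = 8; price £43 clears that bar, so the firm operates.
MC = 88 - 32x + 3x^2. Setting P = MC and taking the root on the rising branch gives x* = 9.
TR = 43·9 = 387. TC = 284 + 225 = 509. Profit = 387 − 509 = -£122.
Shutting down would mean losing the fixed cost of £284, so operating at a loss of £122 is better by £162.

Profit = -£122 at x = 9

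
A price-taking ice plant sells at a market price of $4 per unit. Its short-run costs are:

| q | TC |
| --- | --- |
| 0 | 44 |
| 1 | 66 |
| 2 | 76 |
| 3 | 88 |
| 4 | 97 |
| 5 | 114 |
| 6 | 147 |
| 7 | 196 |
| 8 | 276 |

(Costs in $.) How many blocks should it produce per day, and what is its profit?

q = 0 (shut down); profit = -$44

Tabulate TR − TC: q=0: -44; q=1: -62; q=2: -68; q=3: -76; q=4: -81; q=5: -94; q=6: -123; q=7: -168; q=8: -244.
Profit is highest at q = 0. Equivalently, the lowest AVC in the table is 53/4 ≈ $13.25 at q = 4, and P = $4 falls below it — price never covers variable cost, so the firm shuts down and loses only its fixed cost.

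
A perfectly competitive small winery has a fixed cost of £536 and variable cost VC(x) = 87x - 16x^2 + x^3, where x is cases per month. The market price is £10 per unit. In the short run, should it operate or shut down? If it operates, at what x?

From TC, MC = TC'(x) = 87 - 32x + 3x^2 and AVC = VC/x = 87 - 16x + x^2.
AVC hits its minimum where MC = AVC, at x = 8, giving min AVC = 87 - 16·8 + 8^2 = £23.
With P < min AVC (£10 < £23), every unit sold adds to the loss.
Best response: produce nothing and absorb the £536 fixed cost.

Shut down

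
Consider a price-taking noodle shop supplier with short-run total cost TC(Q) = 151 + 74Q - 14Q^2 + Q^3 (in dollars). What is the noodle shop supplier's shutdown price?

Short-run supply begins at min AVC. From VC = 74Q - 14Q^2 + Q^3, AVC = 74 - 14Q + Q^2.
At the minimum of AVC, MC = AVC. MC = 74 - 28Q + 3Q^2; setting MC = AVC gives 2Q^2 - 14Q = 0, so Q = 7. min AVC = 25.
For P < $25 the firm produces nothing.

$25 per unit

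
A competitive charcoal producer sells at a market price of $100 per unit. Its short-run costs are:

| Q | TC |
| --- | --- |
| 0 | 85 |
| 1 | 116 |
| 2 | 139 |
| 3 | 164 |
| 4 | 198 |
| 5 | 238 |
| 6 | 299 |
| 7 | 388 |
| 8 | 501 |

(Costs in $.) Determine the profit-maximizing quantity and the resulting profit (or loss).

Profit at each row (π = 100Q − TC): Q=0: -85; Q=1: -16; Q=2: 61; Q=3: 136; Q=4: 202; Q=5: 262; Q=6: 301; Q=7: 312; Q=8: 299.
Profit is maximized at Q = 7. AVC there is 303/7 = $43.29 ≤ P, so producing beats shutting down (which would give -$85).

Q = 7; profit = $312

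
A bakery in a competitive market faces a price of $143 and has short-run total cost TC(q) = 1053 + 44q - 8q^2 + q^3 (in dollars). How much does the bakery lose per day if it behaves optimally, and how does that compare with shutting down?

AVC = 44 - 8q + q^2 has its minimum $28 at q = 4; price $143 clears that bar, so the firm operates.
With MC = 44 - 16q + 3q^2, P = MC on the upward-sloping part at q* = 9.
TR = 143·9 = 1287. TC = 1053 + 477 = 1530. Profit = 1287 − 1530 = -$243.
That loss of $243 beats the $1053 the firm would lose by shutting down; producing recovers $810 of fixed cost.

Profit = -$243 at q = 9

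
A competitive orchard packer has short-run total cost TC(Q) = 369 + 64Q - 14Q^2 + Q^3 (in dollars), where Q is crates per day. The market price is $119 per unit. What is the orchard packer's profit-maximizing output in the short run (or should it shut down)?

Produce at Q = 11

From TC, MC = TC'(Q) = 64 - 28Q + 3Q^2 and AVC = VC/Q = 64 - 14Q + Q^2.
AVC hits its minimum where MC = AVC, at Q = 7, giving min AVC = 64 - 14·7 + 7^2 = $15.
P = $119 exceeds min AVC = $15, so the firm stays open.
P = MC gives -55 - 28Q + 3Q^2 = 0, with roots -5/3 and 11. Take the larger (rising MC): Q* = 11.
Check: AVC at Q = 11 is $31 ≤ P, so revenue covers variable cost.
Profit = P·Q − TC = 119·11 − 710 = $599.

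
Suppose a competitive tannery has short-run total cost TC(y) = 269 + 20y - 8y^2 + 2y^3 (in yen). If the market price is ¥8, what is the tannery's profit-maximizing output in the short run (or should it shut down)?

Strip out fixed cost: VC = 20y - 8y^2 + 2y^3. Then AVC = 20 - 8y + 2y^2 and MC = 20 - 16y + 6y^2.
AVC hits its minimum where MC = AVC, at y = 2, giving min AVC = 20 - 8·2 + 2·2^2 = ¥12.
Since P = ¥8 < min AVC = ¥12, price fails to cover variable cost at any output.
Shutting down limits the loss to fixed cost, ¥269.

Shut down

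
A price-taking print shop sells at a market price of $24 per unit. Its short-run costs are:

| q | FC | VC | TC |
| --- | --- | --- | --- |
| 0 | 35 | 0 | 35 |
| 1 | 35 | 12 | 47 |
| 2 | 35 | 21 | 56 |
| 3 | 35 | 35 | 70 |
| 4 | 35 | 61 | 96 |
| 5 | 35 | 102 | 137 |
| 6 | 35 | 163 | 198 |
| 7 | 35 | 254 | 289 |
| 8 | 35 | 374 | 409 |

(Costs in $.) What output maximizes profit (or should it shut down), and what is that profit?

q = 3; profit = $2

Compute π = P·q − TC at each output: q=0: -35; q=1: -23; q=2: -8; q=3: 2; q=4: 0; q=5: -17; q=6: -54; q=7: -121; q=8: -217.
Profit is maximized at q = 3. AVC there is 35/3 = $11.67 ≤ P, so producing beats shutting down (which would give -$35).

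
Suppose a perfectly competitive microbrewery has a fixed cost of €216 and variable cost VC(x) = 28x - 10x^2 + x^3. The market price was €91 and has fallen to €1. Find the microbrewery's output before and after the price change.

MC = 28 - 20x + 3x^2; the shutdown threshold is min AVC = €3 (at x = 5).
At P = €91 ≥ min AVC, set P = MC on the rising branch: x = 9.
At P = €1 < min AVC = €3, price no longer covers variable cost at any output, so the firm shuts down: x = 0.

Output falls from 9 to 0 (the firm shuts down)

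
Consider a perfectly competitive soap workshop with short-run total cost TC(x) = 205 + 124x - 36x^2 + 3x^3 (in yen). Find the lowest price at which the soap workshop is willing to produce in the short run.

¥16 per unit

Short-run supply begins at min AVC. From VC = 124x - 36x^2 + 3x^3, AVC = 124 - 36x + 3x^2.
At the minimum of AVC, MC = AVC. MC = 124 - 72x + 9x^2; setting MC = AVC gives 6x^2 - 36x = 0, so x = 6. min AVC = 16.
So the shutdown price is ¥16.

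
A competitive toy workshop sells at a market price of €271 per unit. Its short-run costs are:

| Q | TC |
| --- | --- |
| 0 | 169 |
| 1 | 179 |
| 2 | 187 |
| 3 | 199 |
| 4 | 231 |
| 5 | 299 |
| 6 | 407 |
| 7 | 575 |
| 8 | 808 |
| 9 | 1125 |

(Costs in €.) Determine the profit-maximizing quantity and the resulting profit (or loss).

Q = 8; profit = €1360

Tabulate TR − TC: Q=0: -169; Q=1: 92; Q=2: 355; Q=3: 614; Q=4: 853; Q=5: 1056; Q=6: 1219; Q=7: 1322; Q=8: 1360; Q=9: 1314.
Profit is maximized at Q = 8. AVC there is 639/8 = €79.88 ≤ P, so producing beats shutting down (which would give -€169).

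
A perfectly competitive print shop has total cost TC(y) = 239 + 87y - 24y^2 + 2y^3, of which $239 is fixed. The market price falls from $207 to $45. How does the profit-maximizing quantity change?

Output falls from 10 to 7

AVC = 87 - 24y + 2y^2, minimized at y = 6 where min AVC = $15. MC = 87 - 48y + 6y^2.
At P = $207 ≥ min AVC, set P = MC on the rising branch: y = 10.
At P = $45 ≥ min AVC, set P = MC: y = 7. The firm stays open but cuts output.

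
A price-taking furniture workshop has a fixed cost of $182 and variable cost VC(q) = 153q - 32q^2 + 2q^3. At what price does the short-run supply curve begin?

$25 per unit

Short-run supply begins at min AVC. From VC = 153q - 32q^2 + 2q^3, AVC = 153 - 32q + 2q^2.
dAVC/dq = -32 + 4q = 0 gives q = 8. min AVC = 153 - 32·8 + 2·8^2 = 25.
For P < $25 the firm produces nothing.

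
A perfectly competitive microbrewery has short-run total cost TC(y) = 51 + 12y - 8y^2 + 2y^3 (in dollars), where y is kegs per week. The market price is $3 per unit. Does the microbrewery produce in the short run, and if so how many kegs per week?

Shut down

From TC, MC = TC'(y) = 12 - 16y + 6y^2 and AVC = VC/y = 12 - 8y + 2y^2.
AVC is minimized where dAVC/dy = -8 + 4y = 0, at y = 2; min AVC = 12 - 8·2 + 2·2^2 = $4.
With P < min AVC ($3 < $4), every unit sold adds to the loss.
Best response: produce nothing and absorb the $51 fixed cost.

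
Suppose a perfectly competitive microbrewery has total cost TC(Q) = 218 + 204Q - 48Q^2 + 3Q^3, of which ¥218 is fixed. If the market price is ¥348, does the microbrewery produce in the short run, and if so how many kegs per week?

Strip out fixed cost: VC = 204Q - 48Q^2 + 3Q^3. Then AVC = 204 - 48Q + 3Q^2 and MC = 204 - 96Q + 9Q^2.
The AVC parabola has its vertex at Q = 48/6 = 8, where AVC = 204 - 48·8 + 3·8^2 = ¥12.
Because ¥348 ≥ ¥12, revenue can cover variable cost; the firm operates.
Solving P = MC: -144 - 96Q + 9Q^2 = 0 ⇒ Q = -4/3 or 12. On the upward-sloping branch, Q* = 12.
Check: AVC at Q = 12 is ¥60 ≤ P, so revenue covers variable cost.
Profit = P·Q − TC = 348·12 − 938 = ¥3238.

Produce at Q = 12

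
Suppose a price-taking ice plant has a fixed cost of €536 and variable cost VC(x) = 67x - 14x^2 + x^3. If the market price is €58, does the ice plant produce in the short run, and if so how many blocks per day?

Strip out fixed cost: VC = 67x - 14x^2 + x^3. Then AVC = 67 - 14x + x^2 and MC = 67 - 28x + 3x^2.
AVC is minimized where dAVC/dx = -14 + 2x = 0, at x = 7; min AVC = 67 - 14·7 + 7^2 = €18.
Since P = €58 ≥ min AVC = €18, price covers variable cost and the firm should produce.
Set P = MC: 58 = 67 - 28x + 3x^2 → 9 - 28x + 3x^2 = 0. The roots are x = 1/3 and x = 9; the profit-maximizing output is on the rising part of MC, so x* = 9.
Check: AVC at x = 9 is €22 ≤ P, so revenue covers variable cost.
Profit = P·x − TC = 58·9 − 734 = -€212, a loss, but smaller than the €536 fixed cost the firm would lose by shutting down.

Produce at x = 9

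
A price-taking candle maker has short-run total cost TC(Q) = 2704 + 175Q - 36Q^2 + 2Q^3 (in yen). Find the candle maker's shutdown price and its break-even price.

Shutdown price = ¥13; break-even price = ¥253

Shutdown price = min AVC. AVC = 175 - 36Q + 2Q^2, with vertex at Q = 9 and minimum ¥13.
ATC = 2704/Q + 175 - 36Q + 2Q^2. Setting dATC/dQ = −2704/Q^2 − 36 + 4Q = 0 gives Q = 13 (since 4·13^3 − 36·13^2 = 2704).
min ATC = 2704/13 + 175 − 36·13 + 2·13^2 = ¥253. That is the break-even price.
Between these two prices the firm operates at a loss; above ¥253 it earns a profit.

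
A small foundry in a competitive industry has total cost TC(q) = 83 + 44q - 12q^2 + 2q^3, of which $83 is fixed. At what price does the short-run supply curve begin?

$26 per unit

The firm shuts down when price falls below the minimum of average variable cost. AVC = VC/q = 44 - 12q + 2q^2.
At the minimum of AVC, MC = AVC. MC = 44 - 24q + 6q^2; setting MC = AVC gives 4q^2 - 12q = 0, so q = 3. min AVC = 26.
For P < $26 the firm produces nothing.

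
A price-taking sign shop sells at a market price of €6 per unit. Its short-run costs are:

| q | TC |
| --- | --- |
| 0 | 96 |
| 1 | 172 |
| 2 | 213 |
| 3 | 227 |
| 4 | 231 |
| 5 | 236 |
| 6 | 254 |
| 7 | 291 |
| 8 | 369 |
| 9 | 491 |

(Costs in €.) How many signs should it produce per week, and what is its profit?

q = 0 (shut down); profit = -€96

Compute π = P·q − TC at each output: q=0: -96; q=1: -166; q=2: -201; q=3: -209; q=4: -207; q=5: -206; q=6: -218; q=7: -249; q=8: -321; q=9: -437.
Profit is highest at q = 0. Equivalently, the lowest AVC in the table is 158/6 ≈ €26.33 at q = 6, and P = €6 falls below it — price never covers variable cost, so the firm shuts down and loses only its fixed cost.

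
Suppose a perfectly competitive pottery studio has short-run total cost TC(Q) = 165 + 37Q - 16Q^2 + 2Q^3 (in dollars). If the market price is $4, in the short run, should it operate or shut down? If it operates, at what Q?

Variable cost is VC = 37Q - 16Q^2 + 2Q^3, so AVC = VC/Q = 37 - 16Q + 2Q^2 and MC = dTC/dQ = 37 - 32Q + 6Q^2.
The AVC parabola has its vertex at Q = 16/4 = 4, where AVC = 37 - 16·4 + 2·4^2 = $5.
P = $4 lies below min AVC = $5; no output level covers variable cost.
Best response: produce nothing and absorb the $165 fixed cost.

Shut down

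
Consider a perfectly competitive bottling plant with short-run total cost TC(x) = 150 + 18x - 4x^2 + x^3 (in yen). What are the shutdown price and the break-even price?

Shutdown price = min AVC. AVC = 18 - 4x + x^2, with vertex at x = 2 and minimum ¥14.
ATC = 150/x + 18 - 4x + x^2. Setting dATC/dx = −150/x^2 − 4 + 2x = 0 gives x = 5 (since 2·5^3 − 4·5^2 = 150).
min ATC = 150/5 + 18 − 4·5 + 5^2 = ¥53. That is the break-even price.
Between these two prices the firm operates at a loss; above ¥53 it earns a profit.

Shutdown price = ¥14; break-even price = ¥53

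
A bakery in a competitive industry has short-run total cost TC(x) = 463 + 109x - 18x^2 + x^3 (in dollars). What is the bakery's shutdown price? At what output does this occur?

$28 per unit, at x = 9

Short-run supply begins at min AVC. From VC = 109x - 18x^2 + x^3, AVC = 109 - 18x + x^2.
dAVC/dx = -18 + 2x = 0 gives x = 9. min AVC = 109 - 18·9 + 9^2 = 28.
For P < $28 the firm produces nothing.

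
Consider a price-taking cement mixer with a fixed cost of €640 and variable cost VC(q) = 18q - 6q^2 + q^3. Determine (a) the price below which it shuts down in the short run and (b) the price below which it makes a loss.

Shutdown price = €9; break-even price = €114

AVC = 18 - 6q + q^2; minimized at q = 3, giving min AVC = €9. That is the shutdown price.
ATC = 640/q + 18 - 6q + q^2. Setting dATC/dq = −640/q^2 − 6 + 2q = 0 gives q = 8 (since 2·8^3 − 6·8^2 = 640).
min ATC = 640/8 + 18 − 6·8 + 8^2 = €114. That is the break-even price.
For €9 ≤ P < €114 the firm produces at a loss; below €9 it shuts down.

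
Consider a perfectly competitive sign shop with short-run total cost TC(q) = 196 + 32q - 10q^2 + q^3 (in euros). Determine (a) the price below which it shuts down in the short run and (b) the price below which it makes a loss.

AVC = 32 - 10q + q^2; minimized at q = 5, giving min AVC = €7. That is the shutdown price.
ATC = 196/q + 32 - 10q + q^2. Setting dATC/dq = −196/q^2 − 10 + 2q = 0 gives q = 7 (since 2·7^3 − 10·7^2 = 196).
min ATC = 196/7 + 32 − 10·7 + 7^2 = €39. That is the break-even price.
For €7 ≤ P < €39 the firm produces at a loss; below €7 it shuts down.

Shutdown price = €7; break-even price = €39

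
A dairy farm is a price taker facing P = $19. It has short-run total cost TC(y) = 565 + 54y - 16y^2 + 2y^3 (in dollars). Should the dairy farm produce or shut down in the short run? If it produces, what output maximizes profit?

Variable cost is VC = 54y - 16y^2 + 2y^3, so AVC = VC/y = 54 - 16y + 2y^2 and MC = dTC/dy = 54 - 32y + 6y^2.
AVC hits its minimum where MC = AVC, at y = 4, giving min AVC = 54 - 16·4 + 2·4^2 = $22.
Since P = $19 < min AVC = $22, price fails to cover variable cost at any output.
The firm minimizes its loss by shutting down and losing only its fixed cost of $565.

Shut down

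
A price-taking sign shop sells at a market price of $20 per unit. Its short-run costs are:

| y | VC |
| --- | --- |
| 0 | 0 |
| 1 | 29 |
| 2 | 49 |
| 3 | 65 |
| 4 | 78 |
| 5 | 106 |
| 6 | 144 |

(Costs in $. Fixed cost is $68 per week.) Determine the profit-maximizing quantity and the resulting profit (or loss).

Compute π = P·y − TC at each output: y=0: -68; y=1: -77; y=2: -77; y=3: -73; y=4: -66; y=5: -74; y=6: -92.
Profit is maximized at y = 4. AVC there is 78/4 = $19.50 ≤ P, so producing beats shutting down (which would give -$68).

y = 4; profit = -$66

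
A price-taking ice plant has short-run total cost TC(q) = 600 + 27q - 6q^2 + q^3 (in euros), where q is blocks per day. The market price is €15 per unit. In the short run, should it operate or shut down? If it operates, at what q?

Shut down

Strip out fixed cost: VC = 27q - 6q^2 + q^3. Then AVC = 27 - 6q + q^2 and MC = 27 - 12q + 3q^2.
The AVC parabola has its vertex at q = 6/2 = 3, where AVC = 27 - 6·3 + 3^2 = €18.
Since P = €15 < min AVC = €18, price fails to cover variable cost at any output.
The firm minimizes its loss by shutting down and losing only its fixed cost of €600.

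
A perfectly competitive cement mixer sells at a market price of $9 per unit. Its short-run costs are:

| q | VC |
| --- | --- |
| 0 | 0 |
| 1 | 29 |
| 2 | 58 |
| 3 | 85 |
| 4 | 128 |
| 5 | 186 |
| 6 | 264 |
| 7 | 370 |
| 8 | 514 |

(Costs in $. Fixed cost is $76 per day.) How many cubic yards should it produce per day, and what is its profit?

Tabulate TR − TC: q=0: -76; q=1: -96; q=2: -116; q=3: -134; q=4: -168; q=5: -217; q=6: -286; q=7: -383; q=8: -518.
Profit is highest at q = 0. Equivalently, the lowest AVC in the table is 85/3 ≈ $28.33 at q = 3, and P = $9 falls below it — price never covers variable cost, so the firm shuts down and loses only its fixed cost.

q = 0 (shut down); profit = -$76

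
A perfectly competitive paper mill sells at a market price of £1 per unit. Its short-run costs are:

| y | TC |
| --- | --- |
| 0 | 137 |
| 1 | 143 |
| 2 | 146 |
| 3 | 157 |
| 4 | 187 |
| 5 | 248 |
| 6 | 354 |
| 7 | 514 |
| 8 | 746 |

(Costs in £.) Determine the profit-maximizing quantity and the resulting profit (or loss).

Tabulate TR − TC: y=0: -137; y=1: -142; y=2: -144; y=3: -154; y=4: -183; y=5: -243; y=6: -348; y=7: -507; y=8: -738.
Profit is highest at y = 0. Equivalently, the lowest AVC in the table is 9/2 ≈ £4.50 at y = 2, and P = £1 falls below it — price never covers variable cost, so the firm shuts down and loses only its fixed cost.

y = 0 (shut down); profit = -£137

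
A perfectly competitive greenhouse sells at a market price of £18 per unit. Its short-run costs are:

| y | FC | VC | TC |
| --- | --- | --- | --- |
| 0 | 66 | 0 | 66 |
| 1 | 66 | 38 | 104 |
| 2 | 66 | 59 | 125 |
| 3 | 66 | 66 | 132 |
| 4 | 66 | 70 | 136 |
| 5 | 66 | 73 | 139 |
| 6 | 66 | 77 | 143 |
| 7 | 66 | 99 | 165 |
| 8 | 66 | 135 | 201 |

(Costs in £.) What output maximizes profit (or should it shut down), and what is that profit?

Profit at each row (π = 18y − TC): y=0: -66; y=1: -86; y=2: -89; y=3: -78; y=4: -64; y=5: -49; y=6: -35; y=7: -39; y=8: -57.
Profit is maximized at y = 6. AVC there is 77/6 = £12.83 ≤ P, so producing beats shutting down (which would give -£66).

y = 6; profit = -£35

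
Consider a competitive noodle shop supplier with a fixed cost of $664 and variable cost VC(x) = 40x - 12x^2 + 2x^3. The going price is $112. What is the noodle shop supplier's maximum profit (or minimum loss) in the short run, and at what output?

AVC = 40 - 12x + 2x^2 has its minimum $22 at x = 3; price $112 clears that bar, so the firm operates.
With MC = 40 - 24x + 6x^2, P = MC on the upward-sloping part at x* = 6.
TR = 112·6 = 672. TC = 664 + 240 = 904. Profit = 672 − 904 = -$232.
By producing, the firm covers all variable cost plus $432 of fixed cost; shutting down would lose the full $664.

Profit = -$232 at x = 6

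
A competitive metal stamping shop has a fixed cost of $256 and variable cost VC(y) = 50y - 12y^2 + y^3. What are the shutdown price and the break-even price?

AVC = 50 - 12y + y^2; minimized at y = 6, giving min AVC = $14. That is the shutdown price.
ATC = 256/y + 50 - 12y + y^2. Setting dATC/dy = −256/y^2 − 12 + 2y = 0 gives y = 8 (since 2·8^3 − 12·8^2 = 256).
min ATC = 256/8 + 50 − 12·8 + 8^2 = $50. That is the break-even price.
Between these two prices the firm operates at a loss; above $50 it earns a profit.

Shutdown price = $14; break-even price = $50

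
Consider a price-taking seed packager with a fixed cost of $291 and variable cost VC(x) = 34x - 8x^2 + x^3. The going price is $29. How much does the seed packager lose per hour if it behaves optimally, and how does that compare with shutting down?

AVC = 34 - 8x + x^2; min AVC = $18 at x = 4. Since P = $29 ≥ min AVC, the firm produces.
MC = 34 - 16x + 3x^2. Setting P = MC and taking the root on the rising branch gives x* = 5.
TR = 29·5 = 145. TC = 291 + 95 = 386. Profit = 145 − 386 = -$241.
By producing, the firm covers all variable cost plus $50 of fixed cost; shutting down would lose the full $291.

Profit = -$241 at x = 5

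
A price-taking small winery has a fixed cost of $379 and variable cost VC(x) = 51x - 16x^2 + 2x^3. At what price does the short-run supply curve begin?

$19 per unit

Short-run supply begins at min AVC. From VC = 51x - 16x^2 + 2x^3, AVC = 51 - 16x + 2x^2.
dAVC/dx = -16 + 4x = 0 gives x = 4. min AVC = 51 - 16·4 + 2·4^2 = 19.
The firm shuts down for any P below $19.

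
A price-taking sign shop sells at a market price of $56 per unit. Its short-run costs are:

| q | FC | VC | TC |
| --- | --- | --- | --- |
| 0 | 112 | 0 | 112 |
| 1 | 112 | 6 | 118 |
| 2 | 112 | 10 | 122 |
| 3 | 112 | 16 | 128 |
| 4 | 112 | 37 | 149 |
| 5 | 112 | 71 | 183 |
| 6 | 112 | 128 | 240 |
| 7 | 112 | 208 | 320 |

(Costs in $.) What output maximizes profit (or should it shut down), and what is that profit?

Tabulate TR − TC: q=0: -112; q=1: -62; q=2: -10; q=3: 40; q=4: 75; q=5: 97; q=6: 96; q=7: 72.
Profit is maximized at q = 5. AVC there is 71/5 = $14.20 ≤ P, so producing beats shutting down (which would give -$112).

q = 5; profit = $97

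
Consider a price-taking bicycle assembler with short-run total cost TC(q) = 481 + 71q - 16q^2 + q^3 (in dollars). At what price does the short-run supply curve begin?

The firm shuts down when price falls below the minimum of average variable cost. AVC = VC/q = 71 - 16q + q^2.
dAVC/dq = -16 + 2q = 0 gives q = 8. min AVC = 71 - 16·8 + 8^2 = 7.
So the shutdown price is $7.

$7 per unit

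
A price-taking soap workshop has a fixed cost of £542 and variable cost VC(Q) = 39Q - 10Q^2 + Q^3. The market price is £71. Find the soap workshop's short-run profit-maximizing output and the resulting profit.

AVC = 39 - 10Q + Q^2; min AVC = £14 at Q = 5. Since P = £71 ≥ min AVC, the firm produces.
MC = 39 - 20Q + 3Q^2. Setting P = MC and taking the root on the rising branch gives Q* = 8.
TR = 71·8 = 568. TC = 542 + 184 = 726. Profit = 568 − 726 = -£158.
That loss of £158 beats the £542 the firm would lose by shutting down; producing recovers £384 of fixed cost.

Profit = -£158 at Q = 8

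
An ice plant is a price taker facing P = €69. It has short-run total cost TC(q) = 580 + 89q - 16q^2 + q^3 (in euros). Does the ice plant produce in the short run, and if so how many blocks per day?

Produce at q = 10

Strip out fixed cost: VC = 89q - 16q^2 + q^3. Then AVC = 89 - 16q + q^2 and MC = 89 - 32q + 3q^2.
The AVC parabola has its vertex at q = 16/2 = 8, where AVC = 89 - 16·8 + 8^2 = €25.
P = €69 exceeds min AVC = €25, so the firm stays open.
Set P = MC: 69 = 89 - 32q + 3q^2 → 20 - 32q + 3q^2 = 0. The roots are q = 2/3 and q = 10; the profit-maximizing output is on the rising part of MC, so q* = 10.
Check: AVC at q = 10 is €29 ≤ P, so revenue covers variable cost.
Profit = P·q − TC = 69·10 − 870 = -€180, a loss, but smaller than the €580 fixed cost the firm would lose by shutting down.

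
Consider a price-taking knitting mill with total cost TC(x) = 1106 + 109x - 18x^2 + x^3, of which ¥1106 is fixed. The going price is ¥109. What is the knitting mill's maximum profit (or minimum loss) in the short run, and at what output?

AVC = 109 - 18x + x^2; min AVC = ¥28 at x = 9. Since P = ¥109 ≥ min AVC, the firm produces.
MC = 109 - 36x + 3x^2. Setting P = MC and taking the root on the rising branch gives x* = 12.
TR = 109·12 = 1308. TC = 1106 + 444 = 1550. Profit = 1308 − 1550 = -¥242.
That loss of ¥242 beats the ¥1106 the firm would lose by shutting down; producing recovers ¥864 of fixed cost.

Profit = -¥242 at x = 12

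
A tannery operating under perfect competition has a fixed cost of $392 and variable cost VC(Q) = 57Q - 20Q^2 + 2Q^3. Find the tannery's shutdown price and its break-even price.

Shutdown price = $7; break-even price = $71

Shutdown price = min AVC. AVC = 57 - 20Q + 2Q^2, with vertex at Q = 5 and minimum $7.
ATC = 392/Q + 57 - 20Q + 2Q^2. Setting dATC/dQ = −392/Q^2 − 20 + 4Q = 0 gives Q = 7 (since 4·7^3 − 20·7^2 = 392).
min ATC = 392/7 + 57 − 20·7 + 2·7^2 = $71. That is the break-even price.
For $7 ≤ P < $71 the firm produces at a loss; below $7 it shuts down.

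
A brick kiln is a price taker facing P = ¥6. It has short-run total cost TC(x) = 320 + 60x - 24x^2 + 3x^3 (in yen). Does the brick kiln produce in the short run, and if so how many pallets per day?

Shut down

From TC, MC = TC'(x) = 60 - 48x + 9x^2 and AVC = VC/x = 60 - 24x + 3x^2.
AVC is minimized where dAVC/dx = -24 + 6x = 0, at x = 4; min AVC = 60 - 24·4 + 3·4^2 = ¥12.
P = ¥6 lies below min AVC = ¥12; no output level covers variable cost.
Shutting down limits the loss to fixed cost, ¥320.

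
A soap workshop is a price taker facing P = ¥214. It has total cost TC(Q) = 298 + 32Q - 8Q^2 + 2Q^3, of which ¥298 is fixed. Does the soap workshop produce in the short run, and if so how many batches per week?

Produce at Q = 7

Strip out fixed cost: VC = 32Q - 8Q^2 + 2Q^3. Then AVC = 32 - 8Q + 2Q^2 and MC = 32 - 16Q + 6Q^2.
AVC hits its minimum where MC = AVC, at Q = 2, giving min AVC = 32 - 8·2 + 2·2^2 = ¥24.
Because ¥214 ≥ ¥24, revenue can cover variable cost; the firm operates.
P = MC gives -182 - 16Q + 6Q^2 = 0, with roots -13/3 and 7. Take the larger (rising MC): Q* = 7.
Check: AVC at Q = 7 is ¥74 ≤ P, so revenue covers variable cost.
Profit = P·Q − TC = 214·7 − 816 = ¥682.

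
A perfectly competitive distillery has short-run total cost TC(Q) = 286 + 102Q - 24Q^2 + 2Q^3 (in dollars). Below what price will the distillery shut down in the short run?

Short-run supply begins at min AVC. From VC = 102Q - 24Q^2 + 2Q^3, AVC = 102 - 24Q + 2Q^2.
dAVC/dQ = -24 + 4Q = 0 gives Q = 6. min AVC = 102 - 24·6 + 2·6^2 = 30.
The firm shuts down for any P below $30.

$30 per unit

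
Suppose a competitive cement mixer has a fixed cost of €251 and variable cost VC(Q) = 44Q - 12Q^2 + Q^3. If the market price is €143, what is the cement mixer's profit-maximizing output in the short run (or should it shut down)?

Variable cost is VC = 44Q - 12Q^2 + Q^3, so AVC = VC/Q = 44 - 12Q + Q^2 and MC = dTC/dQ = 44 - 24Q + 3Q^2.
AVC is minimized where dAVC/dQ = -12 + 2Q = 0, at Q = 6; min AVC = 44 - 12·6 + 6^2 = €8.
Because €143 ≥ €8, revenue can cover variable cost; the firm operates.
Set P = MC: 143 = 44 - 24Q + 3Q^2 → -99 - 24Q + 3Q^2 = 0. The roots are Q = -3 and Q = 11; the profit-maximizing output is on the rising part of MC, so Q* = 11.
Check: AVC at Q = 11 is €33 ≤ P, so revenue covers variable cost.
Profit = P·Q − TC = 143·11 − 614 = €959.

Produce at Q = 11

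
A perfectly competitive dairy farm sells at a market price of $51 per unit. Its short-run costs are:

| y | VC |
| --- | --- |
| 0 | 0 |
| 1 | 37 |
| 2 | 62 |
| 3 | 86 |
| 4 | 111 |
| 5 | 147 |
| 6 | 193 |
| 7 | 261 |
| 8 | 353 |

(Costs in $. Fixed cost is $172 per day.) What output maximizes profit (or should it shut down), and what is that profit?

Compute π = P·y − TC at each output: y=0: -172; y=1: -158; y=2: -132; y=3: -105; y=4: -79; y=5: -64; y=6: -59; y=7: -76; y=8: -117.
Profit is maximized at y = 6. AVC there is 193/6 = $32.17 ≤ P, so producing beats shutting down (which would give -$172).

y = 6; profit = -$59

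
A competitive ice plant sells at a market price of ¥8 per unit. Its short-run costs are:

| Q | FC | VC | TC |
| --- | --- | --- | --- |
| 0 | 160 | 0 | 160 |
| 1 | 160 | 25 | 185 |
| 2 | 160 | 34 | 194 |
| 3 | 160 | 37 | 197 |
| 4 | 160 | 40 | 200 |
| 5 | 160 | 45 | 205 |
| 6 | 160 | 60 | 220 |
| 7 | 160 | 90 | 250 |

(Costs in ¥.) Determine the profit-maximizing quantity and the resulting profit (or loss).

Q = 0 (shut down); profit = -¥160

Compute π = P·Q − TC at each output: Q=0: -160; Q=1: -177; Q=2: -178; Q=3: -173; Q=4: -168; Q=5: -165; Q=6: -172; Q=7: -194.
Profit is highest at Q = 0. Equivalently, the lowest AVC in the table is 45/5 ≈ ¥9 at Q = 5, and P = ¥8 falls below it — price never covers variable cost, so the firm shuts down and loses only its fixed cost.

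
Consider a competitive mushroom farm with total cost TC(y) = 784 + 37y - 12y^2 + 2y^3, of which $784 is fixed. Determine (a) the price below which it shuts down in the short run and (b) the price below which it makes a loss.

Shutdown price = min AVC. AVC = 37 - 12y + 2y^2, with vertex at y = 3 and minimum $19.
ATC = 784/y + 37 - 12y + 2y^2. Setting dATC/dy = −784/y^2 − 12 + 4y = 0 gives y = 7 (since 4·7^3 − 12·7^2 = 784).
min ATC = 784/7 + 37 − 12·7 + 2·7^2 = $163. That is the break-even price.
Between these two prices the firm operates at a loss; above $163 it earns a profit.

Shutdown price = $19; break-even price = $163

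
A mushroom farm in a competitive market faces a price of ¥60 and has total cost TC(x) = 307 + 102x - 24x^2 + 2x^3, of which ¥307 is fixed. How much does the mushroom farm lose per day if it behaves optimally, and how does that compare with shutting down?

Profit = -¥111 at x = 7

AVC = 102 - 24x + 2x^2 has its minimum ¥30 at x = 6; price ¥60 clears that bar, so the firm operates.
MC = 102 - 48x + 6x^2. Setting P = MC and taking the root on the rising branch gives x* = 7.
TR = 60·7 = 420. TC = 307 + 224 = 531. Profit = 420 − 531 = -¥111.
Shutting down would mean losing the fixed cost of ¥307, so operating at a loss of ¥111 is better by ¥196.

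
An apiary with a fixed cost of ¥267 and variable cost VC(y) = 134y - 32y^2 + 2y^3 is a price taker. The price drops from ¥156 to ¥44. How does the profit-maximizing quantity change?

MC = 134 - 64y + 6y^2; the shutdown threshold is min AVC = ¥6 (at y = 8).
At P = ¥156 ≥ min AVC, set P = MC on the rising branch: y = 11.
At P = ¥44 ≥ min AVC, set P = MC: y = 9. The firm stays open but cuts output.

Output falls from 11 to 9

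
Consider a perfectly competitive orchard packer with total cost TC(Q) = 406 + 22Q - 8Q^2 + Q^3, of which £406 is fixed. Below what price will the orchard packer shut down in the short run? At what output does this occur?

The shutdown price is the minimum of AVC. VC = 22Q - 8Q^2 + Q^3, so AVC = 22 - 8Q + Q^2.
At the minimum of AVC, MC = AVC. MC = 22 - 16Q + 3Q^2; setting MC = AVC gives 2Q^2 - 8Q = 0, so Q = 4. min AVC = 6.
The firm shuts down for any P below £6.

£6 per unit, at Q = 4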